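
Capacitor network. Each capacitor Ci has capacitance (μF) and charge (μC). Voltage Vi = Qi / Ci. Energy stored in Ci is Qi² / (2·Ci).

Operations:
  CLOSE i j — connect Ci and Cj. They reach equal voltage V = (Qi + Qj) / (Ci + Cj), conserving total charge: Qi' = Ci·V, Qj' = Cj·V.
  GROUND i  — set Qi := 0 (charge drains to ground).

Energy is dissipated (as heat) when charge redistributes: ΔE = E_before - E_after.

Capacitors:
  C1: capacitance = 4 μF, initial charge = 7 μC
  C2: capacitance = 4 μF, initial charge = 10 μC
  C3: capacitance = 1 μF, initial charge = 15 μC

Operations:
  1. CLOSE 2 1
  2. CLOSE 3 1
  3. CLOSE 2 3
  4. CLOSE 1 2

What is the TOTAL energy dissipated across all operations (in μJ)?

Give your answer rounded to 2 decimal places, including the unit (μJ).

Answer: 73.76 μJ

Derivation:
Initial: C1(4μF, Q=7μC, V=1.75V), C2(4μF, Q=10μC, V=2.50V), C3(1μF, Q=15μC, V=15.00V)
Op 1: CLOSE 2-1: Q_total=17.00, C_total=8.00, V=2.12; Q2=8.50, Q1=8.50; dissipated=0.562
Op 2: CLOSE 3-1: Q_total=23.50, C_total=5.00, V=4.70; Q3=4.70, Q1=18.80; dissipated=66.306
Op 3: CLOSE 2-3: Q_total=13.20, C_total=5.00, V=2.64; Q2=10.56, Q3=2.64; dissipated=2.652
Op 4: CLOSE 1-2: Q_total=29.36, C_total=8.00, V=3.67; Q1=14.68, Q2=14.68; dissipated=4.244
Total dissipated: 73.765 μJ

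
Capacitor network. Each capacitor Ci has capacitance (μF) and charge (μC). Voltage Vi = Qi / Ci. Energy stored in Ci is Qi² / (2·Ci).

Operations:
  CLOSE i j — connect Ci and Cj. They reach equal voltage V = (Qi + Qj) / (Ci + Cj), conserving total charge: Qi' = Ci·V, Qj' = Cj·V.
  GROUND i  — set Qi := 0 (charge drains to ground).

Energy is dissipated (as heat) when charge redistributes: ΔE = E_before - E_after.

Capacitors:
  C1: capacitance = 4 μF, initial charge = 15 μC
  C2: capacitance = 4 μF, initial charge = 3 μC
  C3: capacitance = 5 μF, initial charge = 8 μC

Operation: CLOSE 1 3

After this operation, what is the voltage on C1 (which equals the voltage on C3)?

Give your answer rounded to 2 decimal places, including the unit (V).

Answer: 2.56 V

Derivation:
Initial: C1(4μF, Q=15μC, V=3.75V), C2(4μF, Q=3μC, V=0.75V), C3(5μF, Q=8μC, V=1.60V)
Op 1: CLOSE 1-3: Q_total=23.00, C_total=9.00, V=2.56; Q1=10.22, Q3=12.78; dissipated=5.136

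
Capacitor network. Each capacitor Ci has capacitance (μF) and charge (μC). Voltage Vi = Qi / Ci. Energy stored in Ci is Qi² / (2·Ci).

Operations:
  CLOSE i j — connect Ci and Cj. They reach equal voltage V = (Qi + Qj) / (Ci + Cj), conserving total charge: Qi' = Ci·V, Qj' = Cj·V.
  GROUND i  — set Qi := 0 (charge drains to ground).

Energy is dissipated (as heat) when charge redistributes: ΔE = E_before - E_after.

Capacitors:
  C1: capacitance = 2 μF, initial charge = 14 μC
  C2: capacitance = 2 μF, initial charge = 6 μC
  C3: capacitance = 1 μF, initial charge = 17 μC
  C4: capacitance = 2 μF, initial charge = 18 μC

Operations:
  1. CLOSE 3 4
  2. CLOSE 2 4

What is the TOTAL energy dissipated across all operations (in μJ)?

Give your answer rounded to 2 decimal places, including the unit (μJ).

Initial: C1(2μF, Q=14μC, V=7.00V), C2(2μF, Q=6μC, V=3.00V), C3(1μF, Q=17μC, V=17.00V), C4(2μF, Q=18μC, V=9.00V)
Op 1: CLOSE 3-4: Q_total=35.00, C_total=3.00, V=11.67; Q3=11.67, Q4=23.33; dissipated=21.333
Op 2: CLOSE 2-4: Q_total=29.33, C_total=4.00, V=7.33; Q2=14.67, Q4=14.67; dissipated=37.556
Total dissipated: 58.889 μJ

Answer: 58.89 μJ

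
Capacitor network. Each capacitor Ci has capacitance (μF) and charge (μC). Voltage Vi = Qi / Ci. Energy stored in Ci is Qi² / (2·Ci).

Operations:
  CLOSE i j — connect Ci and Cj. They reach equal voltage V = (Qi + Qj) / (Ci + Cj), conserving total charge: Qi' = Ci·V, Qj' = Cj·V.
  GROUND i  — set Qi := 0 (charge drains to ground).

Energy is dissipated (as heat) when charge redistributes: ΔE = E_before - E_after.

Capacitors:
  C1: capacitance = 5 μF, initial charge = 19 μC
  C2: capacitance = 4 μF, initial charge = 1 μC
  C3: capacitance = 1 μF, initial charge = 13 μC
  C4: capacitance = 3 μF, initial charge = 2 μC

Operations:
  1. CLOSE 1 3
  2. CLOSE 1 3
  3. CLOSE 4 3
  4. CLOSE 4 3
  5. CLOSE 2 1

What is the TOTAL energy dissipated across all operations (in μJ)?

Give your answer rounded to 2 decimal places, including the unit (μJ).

Answer: 72.14 μJ

Derivation:
Initial: C1(5μF, Q=19μC, V=3.80V), C2(4μF, Q=1μC, V=0.25V), C3(1μF, Q=13μC, V=13.00V), C4(3μF, Q=2μC, V=0.67V)
Op 1: CLOSE 1-3: Q_total=32.00, C_total=6.00, V=5.33; Q1=26.67, Q3=5.33; dissipated=35.267
Op 2: CLOSE 1-3: Q_total=32.00, C_total=6.00, V=5.33; Q1=26.67, Q3=5.33; dissipated=0.000
Op 3: CLOSE 4-3: Q_total=7.33, C_total=4.00, V=1.83; Q4=5.50, Q3=1.83; dissipated=8.167
Op 4: CLOSE 4-3: Q_total=7.33, C_total=4.00, V=1.83; Q4=5.50, Q3=1.83; dissipated=0.000
Op 5: CLOSE 2-1: Q_total=27.67, C_total=9.00, V=3.07; Q2=12.30, Q1=15.37; dissipated=28.711
Total dissipated: 72.145 μJ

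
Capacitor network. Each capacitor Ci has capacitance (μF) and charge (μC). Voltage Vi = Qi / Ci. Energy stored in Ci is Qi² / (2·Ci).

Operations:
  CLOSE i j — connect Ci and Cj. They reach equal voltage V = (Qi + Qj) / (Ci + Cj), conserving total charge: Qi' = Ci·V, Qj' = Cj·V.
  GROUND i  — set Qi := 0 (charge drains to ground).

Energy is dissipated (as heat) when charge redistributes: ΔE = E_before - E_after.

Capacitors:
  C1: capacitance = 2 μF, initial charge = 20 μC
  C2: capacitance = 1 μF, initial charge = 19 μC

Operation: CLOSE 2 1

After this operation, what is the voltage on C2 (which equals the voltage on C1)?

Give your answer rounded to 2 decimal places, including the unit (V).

Answer: 13.00 V

Derivation:
Initial: C1(2μF, Q=20μC, V=10.00V), C2(1μF, Q=19μC, V=19.00V)
Op 1: CLOSE 2-1: Q_total=39.00, C_total=3.00, V=13.00; Q2=13.00, Q1=26.00; dissipated=27.000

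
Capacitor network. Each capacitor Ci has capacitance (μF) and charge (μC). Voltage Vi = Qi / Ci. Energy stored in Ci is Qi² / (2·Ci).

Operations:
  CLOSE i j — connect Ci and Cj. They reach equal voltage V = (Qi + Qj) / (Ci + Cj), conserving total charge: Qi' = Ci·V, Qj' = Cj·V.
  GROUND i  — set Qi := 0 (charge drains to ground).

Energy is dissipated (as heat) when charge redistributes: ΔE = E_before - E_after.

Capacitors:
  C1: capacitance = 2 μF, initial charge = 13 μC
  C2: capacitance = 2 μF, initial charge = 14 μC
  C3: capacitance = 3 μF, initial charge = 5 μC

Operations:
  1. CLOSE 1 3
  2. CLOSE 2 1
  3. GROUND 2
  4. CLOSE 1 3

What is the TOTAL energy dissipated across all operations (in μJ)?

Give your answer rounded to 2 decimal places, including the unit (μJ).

Answer: 49.62 μJ

Derivation:
Initial: C1(2μF, Q=13μC, V=6.50V), C2(2μF, Q=14μC, V=7.00V), C3(3μF, Q=5μC, V=1.67V)
Op 1: CLOSE 1-3: Q_total=18.00, C_total=5.00, V=3.60; Q1=7.20, Q3=10.80; dissipated=14.017
Op 2: CLOSE 2-1: Q_total=21.20, C_total=4.00, V=5.30; Q2=10.60, Q1=10.60; dissipated=5.780
Op 3: GROUND 2: Q2=0; energy lost=28.090
Op 4: CLOSE 1-3: Q_total=21.40, C_total=5.00, V=4.28; Q1=8.56, Q3=12.84; dissipated=1.734
Total dissipated: 49.621 μJ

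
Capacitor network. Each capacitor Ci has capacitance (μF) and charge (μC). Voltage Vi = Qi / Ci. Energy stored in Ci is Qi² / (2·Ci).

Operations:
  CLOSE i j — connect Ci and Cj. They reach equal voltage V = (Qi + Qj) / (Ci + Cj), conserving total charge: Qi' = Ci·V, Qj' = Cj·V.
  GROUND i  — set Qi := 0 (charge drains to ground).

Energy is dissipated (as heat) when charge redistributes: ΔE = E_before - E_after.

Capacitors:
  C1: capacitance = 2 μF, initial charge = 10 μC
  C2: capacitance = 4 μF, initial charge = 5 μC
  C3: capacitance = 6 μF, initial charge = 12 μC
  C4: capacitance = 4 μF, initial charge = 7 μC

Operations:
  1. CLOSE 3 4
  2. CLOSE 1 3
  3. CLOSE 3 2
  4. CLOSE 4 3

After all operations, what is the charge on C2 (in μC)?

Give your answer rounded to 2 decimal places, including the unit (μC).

Initial: C1(2μF, Q=10μC, V=5.00V), C2(4μF, Q=5μC, V=1.25V), C3(6μF, Q=12μC, V=2.00V), C4(4μF, Q=7μC, V=1.75V)
Op 1: CLOSE 3-4: Q_total=19.00, C_total=10.00, V=1.90; Q3=11.40, Q4=7.60; dissipated=0.075
Op 2: CLOSE 1-3: Q_total=21.40, C_total=8.00, V=2.67; Q1=5.35, Q3=16.05; dissipated=7.207
Op 3: CLOSE 3-2: Q_total=21.05, C_total=10.00, V=2.10; Q3=12.63, Q2=8.42; dissipated=2.437
Op 4: CLOSE 4-3: Q_total=20.23, C_total=10.00, V=2.02; Q4=8.09, Q3=12.14; dissipated=0.050
Final charges: Q1=5.35, Q2=8.42, Q3=12.14, Q4=8.09

Answer: 8.42 μC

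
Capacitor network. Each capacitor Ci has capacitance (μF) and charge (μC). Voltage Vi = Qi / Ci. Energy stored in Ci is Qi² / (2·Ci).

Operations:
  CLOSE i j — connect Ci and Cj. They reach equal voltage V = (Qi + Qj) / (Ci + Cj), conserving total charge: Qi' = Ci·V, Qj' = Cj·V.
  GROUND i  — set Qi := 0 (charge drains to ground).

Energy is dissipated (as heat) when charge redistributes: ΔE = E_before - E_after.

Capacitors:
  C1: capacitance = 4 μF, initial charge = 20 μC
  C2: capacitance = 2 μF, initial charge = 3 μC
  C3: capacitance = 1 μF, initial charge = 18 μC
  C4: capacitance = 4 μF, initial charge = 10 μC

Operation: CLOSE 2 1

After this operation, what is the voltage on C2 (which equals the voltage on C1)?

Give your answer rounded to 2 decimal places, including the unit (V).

Initial: C1(4μF, Q=20μC, V=5.00V), C2(2μF, Q=3μC, V=1.50V), C3(1μF, Q=18μC, V=18.00V), C4(4μF, Q=10μC, V=2.50V)
Op 1: CLOSE 2-1: Q_total=23.00, C_total=6.00, V=3.83; Q2=7.67, Q1=15.33; dissipated=8.167

Answer: 3.83 V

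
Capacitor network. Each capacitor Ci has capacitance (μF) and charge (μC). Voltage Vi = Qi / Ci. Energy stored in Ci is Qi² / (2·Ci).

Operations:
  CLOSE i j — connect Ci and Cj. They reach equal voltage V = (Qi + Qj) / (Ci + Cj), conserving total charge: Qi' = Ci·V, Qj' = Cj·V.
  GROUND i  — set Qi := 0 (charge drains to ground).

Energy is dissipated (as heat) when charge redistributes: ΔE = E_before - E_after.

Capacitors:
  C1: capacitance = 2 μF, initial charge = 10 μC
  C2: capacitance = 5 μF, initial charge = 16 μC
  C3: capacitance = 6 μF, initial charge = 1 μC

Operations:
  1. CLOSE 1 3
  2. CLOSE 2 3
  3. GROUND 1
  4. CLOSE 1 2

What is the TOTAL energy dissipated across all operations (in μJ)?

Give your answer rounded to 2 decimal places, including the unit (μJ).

Initial: C1(2μF, Q=10μC, V=5.00V), C2(5μF, Q=16μC, V=3.20V), C3(6μF, Q=1μC, V=0.17V)
Op 1: CLOSE 1-3: Q_total=11.00, C_total=8.00, V=1.38; Q1=2.75, Q3=8.25; dissipated=17.521
Op 2: CLOSE 2-3: Q_total=24.25, C_total=11.00, V=2.20; Q2=11.02, Q3=13.23; dissipated=4.542
Op 3: GROUND 1: Q1=0; energy lost=1.891
Op 4: CLOSE 1-2: Q_total=11.02, C_total=7.00, V=1.57; Q1=3.15, Q2=7.87; dissipated=3.471
Total dissipated: 27.425 μJ

Answer: 27.42 μJ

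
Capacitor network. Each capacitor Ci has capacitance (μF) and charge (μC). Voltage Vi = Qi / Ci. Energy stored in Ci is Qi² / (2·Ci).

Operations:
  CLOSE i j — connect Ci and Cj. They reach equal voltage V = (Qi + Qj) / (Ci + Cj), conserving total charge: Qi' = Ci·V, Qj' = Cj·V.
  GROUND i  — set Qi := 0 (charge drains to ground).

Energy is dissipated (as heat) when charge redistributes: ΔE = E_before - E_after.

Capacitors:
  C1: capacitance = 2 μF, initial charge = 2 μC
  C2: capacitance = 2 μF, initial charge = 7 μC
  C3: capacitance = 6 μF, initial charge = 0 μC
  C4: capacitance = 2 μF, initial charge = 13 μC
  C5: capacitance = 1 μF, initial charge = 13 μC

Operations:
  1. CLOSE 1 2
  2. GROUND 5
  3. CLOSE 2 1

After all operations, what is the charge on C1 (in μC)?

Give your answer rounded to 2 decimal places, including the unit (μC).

Answer: 4.50 μC

Derivation:
Initial: C1(2μF, Q=2μC, V=1.00V), C2(2μF, Q=7μC, V=3.50V), C3(6μF, Q=0μC, V=0.00V), C4(2μF, Q=13μC, V=6.50V), C5(1μF, Q=13μC, V=13.00V)
Op 1: CLOSE 1-2: Q_total=9.00, C_total=4.00, V=2.25; Q1=4.50, Q2=4.50; dissipated=3.125
Op 2: GROUND 5: Q5=0; energy lost=84.500
Op 3: CLOSE 2-1: Q_total=9.00, C_total=4.00, V=2.25; Q2=4.50, Q1=4.50; dissipated=0.000
Final charges: Q1=4.50, Q2=4.50, Q3=0.00, Q4=13.00, Q5=0.00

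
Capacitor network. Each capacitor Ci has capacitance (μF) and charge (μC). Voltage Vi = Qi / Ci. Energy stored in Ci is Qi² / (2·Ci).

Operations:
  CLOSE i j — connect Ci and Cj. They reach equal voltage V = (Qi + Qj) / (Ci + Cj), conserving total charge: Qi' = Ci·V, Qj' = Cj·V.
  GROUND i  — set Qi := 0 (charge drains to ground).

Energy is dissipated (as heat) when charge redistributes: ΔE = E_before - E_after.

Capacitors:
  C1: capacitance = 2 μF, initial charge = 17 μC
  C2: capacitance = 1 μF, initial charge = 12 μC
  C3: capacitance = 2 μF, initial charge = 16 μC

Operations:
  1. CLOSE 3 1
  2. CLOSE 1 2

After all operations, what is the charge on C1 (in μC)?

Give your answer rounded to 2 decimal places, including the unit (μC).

Answer: 19.00 μC

Derivation:
Initial: C1(2μF, Q=17μC, V=8.50V), C2(1μF, Q=12μC, V=12.00V), C3(2μF, Q=16μC, V=8.00V)
Op 1: CLOSE 3-1: Q_total=33.00, C_total=4.00, V=8.25; Q3=16.50, Q1=16.50; dissipated=0.125
Op 2: CLOSE 1-2: Q_total=28.50, C_total=3.00, V=9.50; Q1=19.00, Q2=9.50; dissipated=4.688
Final charges: Q1=19.00, Q2=9.50, Q3=16.50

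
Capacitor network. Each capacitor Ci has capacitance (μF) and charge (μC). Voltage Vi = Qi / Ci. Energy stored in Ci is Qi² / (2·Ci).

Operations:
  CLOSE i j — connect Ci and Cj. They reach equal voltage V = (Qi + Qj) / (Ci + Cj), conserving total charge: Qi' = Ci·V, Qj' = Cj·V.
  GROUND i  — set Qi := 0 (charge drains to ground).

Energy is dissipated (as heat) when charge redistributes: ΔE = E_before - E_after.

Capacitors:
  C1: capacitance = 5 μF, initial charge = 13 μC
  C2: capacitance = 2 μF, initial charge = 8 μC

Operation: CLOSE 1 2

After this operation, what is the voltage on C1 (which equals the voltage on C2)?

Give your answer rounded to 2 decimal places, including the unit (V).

Answer: 3.00 V

Derivation:
Initial: C1(5μF, Q=13μC, V=2.60V), C2(2μF, Q=8μC, V=4.00V)
Op 1: CLOSE 1-2: Q_total=21.00, C_total=7.00, V=3.00; Q1=15.00, Q2=6.00; dissipated=1.400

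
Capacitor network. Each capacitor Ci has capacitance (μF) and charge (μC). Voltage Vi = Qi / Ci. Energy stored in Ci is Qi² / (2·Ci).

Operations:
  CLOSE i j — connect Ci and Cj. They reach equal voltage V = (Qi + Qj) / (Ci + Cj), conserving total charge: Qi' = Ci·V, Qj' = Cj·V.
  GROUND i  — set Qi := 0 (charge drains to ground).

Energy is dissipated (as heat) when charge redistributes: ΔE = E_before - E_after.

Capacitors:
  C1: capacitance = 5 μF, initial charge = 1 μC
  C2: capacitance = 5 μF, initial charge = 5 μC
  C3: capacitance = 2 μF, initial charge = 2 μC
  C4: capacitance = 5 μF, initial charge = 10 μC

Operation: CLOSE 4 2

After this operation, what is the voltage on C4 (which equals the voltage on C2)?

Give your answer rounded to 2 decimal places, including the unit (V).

Answer: 1.50 V

Derivation:
Initial: C1(5μF, Q=1μC, V=0.20V), C2(5μF, Q=5μC, V=1.00V), C3(2μF, Q=2μC, V=1.00V), C4(5μF, Q=10μC, V=2.00V)
Op 1: CLOSE 4-2: Q_total=15.00, C_total=10.00, V=1.50; Q4=7.50, Q2=7.50; dissipated=1.250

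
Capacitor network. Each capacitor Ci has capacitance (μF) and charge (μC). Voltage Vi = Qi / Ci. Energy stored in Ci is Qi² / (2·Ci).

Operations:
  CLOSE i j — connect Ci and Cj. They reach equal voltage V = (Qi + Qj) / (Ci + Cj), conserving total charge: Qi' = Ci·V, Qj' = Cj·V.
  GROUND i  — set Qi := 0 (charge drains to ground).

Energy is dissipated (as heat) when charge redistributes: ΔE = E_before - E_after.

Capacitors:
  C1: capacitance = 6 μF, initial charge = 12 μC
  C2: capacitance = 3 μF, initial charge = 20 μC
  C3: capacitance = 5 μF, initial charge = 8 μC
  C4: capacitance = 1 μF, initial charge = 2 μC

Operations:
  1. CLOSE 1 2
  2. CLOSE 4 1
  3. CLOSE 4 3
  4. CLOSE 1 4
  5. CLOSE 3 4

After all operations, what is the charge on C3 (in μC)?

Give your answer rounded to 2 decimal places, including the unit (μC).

Initial: C1(6μF, Q=12μC, V=2.00V), C2(3μF, Q=20μC, V=6.67V), C3(5μF, Q=8μC, V=1.60V), C4(1μF, Q=2μC, V=2.00V)
Op 1: CLOSE 1-2: Q_total=32.00, C_total=9.00, V=3.56; Q1=21.33, Q2=10.67; dissipated=21.778
Op 2: CLOSE 4-1: Q_total=23.33, C_total=7.00, V=3.33; Q4=3.33, Q1=20.00; dissipated=1.037
Op 3: CLOSE 4-3: Q_total=11.33, C_total=6.00, V=1.89; Q4=1.89, Q3=9.44; dissipated=1.252
Op 4: CLOSE 1-4: Q_total=21.89, C_total=7.00, V=3.13; Q1=18.76, Q4=3.13; dissipated=0.894
Op 5: CLOSE 3-4: Q_total=12.57, C_total=6.00, V=2.10; Q3=10.48, Q4=2.10; dissipated=0.639
Final charges: Q1=18.76, Q2=10.67, Q3=10.48, Q4=2.10

Answer: 10.48 μC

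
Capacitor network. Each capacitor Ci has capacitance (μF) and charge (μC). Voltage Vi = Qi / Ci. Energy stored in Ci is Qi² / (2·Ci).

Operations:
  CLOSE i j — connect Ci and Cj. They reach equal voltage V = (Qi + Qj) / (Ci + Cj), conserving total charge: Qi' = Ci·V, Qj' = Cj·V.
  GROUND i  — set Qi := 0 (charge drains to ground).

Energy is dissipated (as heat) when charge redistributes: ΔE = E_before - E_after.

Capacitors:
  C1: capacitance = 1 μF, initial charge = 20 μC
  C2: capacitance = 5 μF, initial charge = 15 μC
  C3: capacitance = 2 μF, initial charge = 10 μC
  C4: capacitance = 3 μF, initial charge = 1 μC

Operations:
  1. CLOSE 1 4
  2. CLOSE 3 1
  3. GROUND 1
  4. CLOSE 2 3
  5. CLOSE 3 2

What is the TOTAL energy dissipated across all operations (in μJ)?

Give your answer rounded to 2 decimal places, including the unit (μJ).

Initial: C1(1μF, Q=20μC, V=20.00V), C2(5μF, Q=15μC, V=3.00V), C3(2μF, Q=10μC, V=5.00V), C4(3μF, Q=1μC, V=0.33V)
Op 1: CLOSE 1-4: Q_total=21.00, C_total=4.00, V=5.25; Q1=5.25, Q4=15.75; dissipated=145.042
Op 2: CLOSE 3-1: Q_total=15.25, C_total=3.00, V=5.08; Q3=10.17, Q1=5.08; dissipated=0.021
Op 3: GROUND 1: Q1=0; energy lost=12.920
Op 4: CLOSE 2-3: Q_total=25.17, C_total=7.00, V=3.60; Q2=17.98, Q3=7.19; dissipated=3.100
Op 5: CLOSE 3-2: Q_total=25.17, C_total=7.00, V=3.60; Q3=7.19, Q2=17.98; dissipated=0.000
Total dissipated: 161.083 μJ

Answer: 161.08 μJ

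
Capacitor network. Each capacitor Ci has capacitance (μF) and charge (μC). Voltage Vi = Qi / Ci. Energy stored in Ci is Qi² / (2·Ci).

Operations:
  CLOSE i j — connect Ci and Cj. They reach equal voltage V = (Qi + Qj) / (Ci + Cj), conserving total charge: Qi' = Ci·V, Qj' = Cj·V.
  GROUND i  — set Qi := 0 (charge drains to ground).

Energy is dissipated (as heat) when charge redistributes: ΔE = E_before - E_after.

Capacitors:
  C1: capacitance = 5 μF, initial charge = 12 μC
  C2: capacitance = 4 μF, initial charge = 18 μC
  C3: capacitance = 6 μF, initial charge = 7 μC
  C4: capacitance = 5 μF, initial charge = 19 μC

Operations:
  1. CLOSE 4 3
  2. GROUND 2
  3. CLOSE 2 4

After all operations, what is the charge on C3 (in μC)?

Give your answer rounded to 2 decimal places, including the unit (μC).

Initial: C1(5μF, Q=12μC, V=2.40V), C2(4μF, Q=18μC, V=4.50V), C3(6μF, Q=7μC, V=1.17V), C4(5μF, Q=19μC, V=3.80V)
Op 1: CLOSE 4-3: Q_total=26.00, C_total=11.00, V=2.36; Q4=11.82, Q3=14.18; dissipated=9.456
Op 2: GROUND 2: Q2=0; energy lost=40.500
Op 3: CLOSE 2-4: Q_total=11.82, C_total=9.00, V=1.31; Q2=5.25, Q4=6.57; dissipated=6.208
Final charges: Q1=12.00, Q2=5.25, Q3=14.18, Q4=6.57

Answer: 14.18 μC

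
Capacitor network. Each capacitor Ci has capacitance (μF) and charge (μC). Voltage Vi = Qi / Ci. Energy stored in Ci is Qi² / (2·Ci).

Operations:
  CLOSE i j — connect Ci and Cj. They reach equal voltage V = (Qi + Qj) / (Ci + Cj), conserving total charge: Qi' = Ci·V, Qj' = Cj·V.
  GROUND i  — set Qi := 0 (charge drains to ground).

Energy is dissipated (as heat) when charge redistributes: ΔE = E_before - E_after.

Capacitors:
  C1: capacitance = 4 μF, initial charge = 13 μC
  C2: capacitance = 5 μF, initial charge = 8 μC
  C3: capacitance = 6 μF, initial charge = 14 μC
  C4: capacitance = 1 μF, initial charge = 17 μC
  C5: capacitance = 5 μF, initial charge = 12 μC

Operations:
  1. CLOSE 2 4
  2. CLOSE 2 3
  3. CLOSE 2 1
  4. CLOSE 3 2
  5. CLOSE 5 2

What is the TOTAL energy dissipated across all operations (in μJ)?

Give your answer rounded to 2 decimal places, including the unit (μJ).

Answer: 104.18 μJ

Derivation:
Initial: C1(4μF, Q=13μC, V=3.25V), C2(5μF, Q=8μC, V=1.60V), C3(6μF, Q=14μC, V=2.33V), C4(1μF, Q=17μC, V=17.00V), C5(5μF, Q=12μC, V=2.40V)
Op 1: CLOSE 2-4: Q_total=25.00, C_total=6.00, V=4.17; Q2=20.83, Q4=4.17; dissipated=98.817
Op 2: CLOSE 2-3: Q_total=34.83, C_total=11.00, V=3.17; Q2=15.83, Q3=19.00; dissipated=4.583
Op 3: CLOSE 2-1: Q_total=28.83, C_total=9.00, V=3.20; Q2=16.02, Q1=12.81; dissipated=0.008
Op 4: CLOSE 3-2: Q_total=35.02, C_total=11.00, V=3.18; Q3=19.10, Q2=15.92; dissipated=0.002
Op 5: CLOSE 5-2: Q_total=27.92, C_total=10.00, V=2.79; Q5=13.96, Q2=13.96; dissipated=0.767
Total dissipated: 104.177 μJ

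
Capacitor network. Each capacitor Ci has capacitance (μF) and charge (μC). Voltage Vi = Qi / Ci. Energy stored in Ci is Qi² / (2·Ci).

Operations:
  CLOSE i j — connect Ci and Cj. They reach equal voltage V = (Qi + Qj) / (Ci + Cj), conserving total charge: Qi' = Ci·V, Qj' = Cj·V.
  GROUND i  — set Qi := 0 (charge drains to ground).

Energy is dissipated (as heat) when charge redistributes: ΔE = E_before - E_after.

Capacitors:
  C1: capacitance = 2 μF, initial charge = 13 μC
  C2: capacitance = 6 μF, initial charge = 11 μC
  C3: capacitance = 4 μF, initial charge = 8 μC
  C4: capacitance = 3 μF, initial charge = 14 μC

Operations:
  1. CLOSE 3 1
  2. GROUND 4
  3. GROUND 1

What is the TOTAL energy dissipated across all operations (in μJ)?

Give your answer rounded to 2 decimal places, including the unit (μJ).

Initial: C1(2μF, Q=13μC, V=6.50V), C2(6μF, Q=11μC, V=1.83V), C3(4μF, Q=8μC, V=2.00V), C4(3μF, Q=14μC, V=4.67V)
Op 1: CLOSE 3-1: Q_total=21.00, C_total=6.00, V=3.50; Q3=14.00, Q1=7.00; dissipated=13.500
Op 2: GROUND 4: Q4=0; energy lost=32.667
Op 3: GROUND 1: Q1=0; energy lost=12.250
Total dissipated: 58.417 μJ

Answer: 58.42 μJ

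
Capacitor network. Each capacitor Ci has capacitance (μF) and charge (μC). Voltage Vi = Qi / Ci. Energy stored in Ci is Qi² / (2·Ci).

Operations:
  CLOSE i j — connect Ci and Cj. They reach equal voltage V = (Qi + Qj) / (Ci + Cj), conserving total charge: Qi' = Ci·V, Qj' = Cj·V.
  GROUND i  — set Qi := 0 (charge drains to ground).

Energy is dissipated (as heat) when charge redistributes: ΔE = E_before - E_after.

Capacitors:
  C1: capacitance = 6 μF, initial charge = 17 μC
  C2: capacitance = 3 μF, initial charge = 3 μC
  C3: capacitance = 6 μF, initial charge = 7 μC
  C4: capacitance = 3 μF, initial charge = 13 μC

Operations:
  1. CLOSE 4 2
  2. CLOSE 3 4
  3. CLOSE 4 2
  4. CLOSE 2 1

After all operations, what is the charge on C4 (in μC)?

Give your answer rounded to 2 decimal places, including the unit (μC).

Initial: C1(6μF, Q=17μC, V=2.83V), C2(3μF, Q=3μC, V=1.00V), C3(6μF, Q=7μC, V=1.17V), C4(3μF, Q=13μC, V=4.33V)
Op 1: CLOSE 4-2: Q_total=16.00, C_total=6.00, V=2.67; Q4=8.00, Q2=8.00; dissipated=8.333
Op 2: CLOSE 3-4: Q_total=15.00, C_total=9.00, V=1.67; Q3=10.00, Q4=5.00; dissipated=2.250
Op 3: CLOSE 4-2: Q_total=13.00, C_total=6.00, V=2.17; Q4=6.50, Q2=6.50; dissipated=0.750
Op 4: CLOSE 2-1: Q_total=23.50, C_total=9.00, V=2.61; Q2=7.83, Q1=15.67; dissipated=0.444
Final charges: Q1=15.67, Q2=7.83, Q3=10.00, Q4=6.50

Answer: 6.50 μC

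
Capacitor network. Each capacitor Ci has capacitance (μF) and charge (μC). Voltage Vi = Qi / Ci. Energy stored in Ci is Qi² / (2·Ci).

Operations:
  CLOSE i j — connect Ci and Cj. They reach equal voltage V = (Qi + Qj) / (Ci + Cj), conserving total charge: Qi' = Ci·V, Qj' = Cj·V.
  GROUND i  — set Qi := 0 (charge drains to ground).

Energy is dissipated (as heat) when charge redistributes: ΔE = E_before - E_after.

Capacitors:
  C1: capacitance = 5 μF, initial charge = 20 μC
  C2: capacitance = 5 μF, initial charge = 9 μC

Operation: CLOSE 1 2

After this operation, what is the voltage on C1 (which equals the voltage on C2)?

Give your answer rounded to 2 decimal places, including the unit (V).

Initial: C1(5μF, Q=20μC, V=4.00V), C2(5μF, Q=9μC, V=1.80V)
Op 1: CLOSE 1-2: Q_total=29.00, C_total=10.00, V=2.90; Q1=14.50, Q2=14.50; dissipated=6.050

Answer: 2.90 V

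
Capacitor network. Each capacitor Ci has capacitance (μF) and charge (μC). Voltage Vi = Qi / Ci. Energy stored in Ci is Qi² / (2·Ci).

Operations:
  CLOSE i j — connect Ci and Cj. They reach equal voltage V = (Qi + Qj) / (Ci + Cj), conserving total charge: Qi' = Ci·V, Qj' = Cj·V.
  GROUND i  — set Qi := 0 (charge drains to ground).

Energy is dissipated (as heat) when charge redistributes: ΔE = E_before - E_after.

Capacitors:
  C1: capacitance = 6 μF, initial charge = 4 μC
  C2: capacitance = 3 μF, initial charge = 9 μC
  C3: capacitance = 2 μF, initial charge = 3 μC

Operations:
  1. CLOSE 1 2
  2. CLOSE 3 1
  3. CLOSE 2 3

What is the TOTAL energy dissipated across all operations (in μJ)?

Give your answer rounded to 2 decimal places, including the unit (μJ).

Answer: 5.45 μJ

Derivation:
Initial: C1(6μF, Q=4μC, V=0.67V), C2(3μF, Q=9μC, V=3.00V), C3(2μF, Q=3μC, V=1.50V)
Op 1: CLOSE 1-2: Q_total=13.00, C_total=9.00, V=1.44; Q1=8.67, Q2=4.33; dissipated=5.444
Op 2: CLOSE 3-1: Q_total=11.67, C_total=8.00, V=1.46; Q3=2.92, Q1=8.75; dissipated=0.002
Op 3: CLOSE 2-3: Q_total=7.25, C_total=5.00, V=1.45; Q2=4.35, Q3=2.90; dissipated=0.000
Total dissipated: 5.447 μJ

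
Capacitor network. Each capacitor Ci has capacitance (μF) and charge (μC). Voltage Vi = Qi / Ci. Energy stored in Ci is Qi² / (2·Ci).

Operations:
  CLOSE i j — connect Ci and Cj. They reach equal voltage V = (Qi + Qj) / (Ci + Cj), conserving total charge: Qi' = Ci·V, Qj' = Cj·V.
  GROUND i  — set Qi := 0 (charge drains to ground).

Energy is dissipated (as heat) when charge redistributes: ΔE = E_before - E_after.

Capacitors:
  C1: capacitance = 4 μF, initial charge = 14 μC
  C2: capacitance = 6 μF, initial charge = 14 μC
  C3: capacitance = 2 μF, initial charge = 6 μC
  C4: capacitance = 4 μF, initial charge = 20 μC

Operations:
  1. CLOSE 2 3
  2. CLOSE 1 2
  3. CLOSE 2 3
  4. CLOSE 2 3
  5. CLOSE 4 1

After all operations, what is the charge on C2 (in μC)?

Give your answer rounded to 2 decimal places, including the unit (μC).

Initial: C1(4μF, Q=14μC, V=3.50V), C2(6μF, Q=14μC, V=2.33V), C3(2μF, Q=6μC, V=3.00V), C4(4μF, Q=20μC, V=5.00V)
Op 1: CLOSE 2-3: Q_total=20.00, C_total=8.00, V=2.50; Q2=15.00, Q3=5.00; dissipated=0.333
Op 2: CLOSE 1-2: Q_total=29.00, C_total=10.00, V=2.90; Q1=11.60, Q2=17.40; dissipated=1.200
Op 3: CLOSE 2-3: Q_total=22.40, C_total=8.00, V=2.80; Q2=16.80, Q3=5.60; dissipated=0.120
Op 4: CLOSE 2-3: Q_total=22.40, C_total=8.00, V=2.80; Q2=16.80, Q3=5.60; dissipated=0.000
Op 5: CLOSE 4-1: Q_total=31.60, C_total=8.00, V=3.95; Q4=15.80, Q1=15.80; dissipated=4.410
Final charges: Q1=15.80, Q2=16.80, Q3=5.60, Q4=15.80

Answer: 16.80 μC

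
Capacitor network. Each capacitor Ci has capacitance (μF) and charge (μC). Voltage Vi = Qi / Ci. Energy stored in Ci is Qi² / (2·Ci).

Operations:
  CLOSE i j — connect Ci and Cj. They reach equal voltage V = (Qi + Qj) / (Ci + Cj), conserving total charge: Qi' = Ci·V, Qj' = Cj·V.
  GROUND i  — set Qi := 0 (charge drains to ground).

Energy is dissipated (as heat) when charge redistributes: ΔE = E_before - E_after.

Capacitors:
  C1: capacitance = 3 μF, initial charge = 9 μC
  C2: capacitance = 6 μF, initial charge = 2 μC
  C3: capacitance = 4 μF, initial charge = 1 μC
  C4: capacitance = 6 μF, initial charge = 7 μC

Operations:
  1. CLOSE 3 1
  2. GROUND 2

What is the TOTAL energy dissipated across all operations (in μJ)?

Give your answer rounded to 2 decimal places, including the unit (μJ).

Initial: C1(3μF, Q=9μC, V=3.00V), C2(6μF, Q=2μC, V=0.33V), C3(4μF, Q=1μC, V=0.25V), C4(6μF, Q=7μC, V=1.17V)
Op 1: CLOSE 3-1: Q_total=10.00, C_total=7.00, V=1.43; Q3=5.71, Q1=4.29; dissipated=6.482
Op 2: GROUND 2: Q2=0; energy lost=0.333
Total dissipated: 6.815 μJ

Answer: 6.82 μJ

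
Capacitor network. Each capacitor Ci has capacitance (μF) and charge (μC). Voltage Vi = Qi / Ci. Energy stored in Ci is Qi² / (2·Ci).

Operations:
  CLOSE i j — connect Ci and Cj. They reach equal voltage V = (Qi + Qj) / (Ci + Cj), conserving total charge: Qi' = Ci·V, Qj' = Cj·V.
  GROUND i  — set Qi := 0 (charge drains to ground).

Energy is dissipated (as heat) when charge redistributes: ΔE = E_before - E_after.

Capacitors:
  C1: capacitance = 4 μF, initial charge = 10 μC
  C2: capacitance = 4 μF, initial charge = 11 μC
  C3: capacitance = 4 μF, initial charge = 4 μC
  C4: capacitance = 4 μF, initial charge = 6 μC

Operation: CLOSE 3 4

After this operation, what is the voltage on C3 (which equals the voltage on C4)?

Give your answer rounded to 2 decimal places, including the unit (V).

Initial: C1(4μF, Q=10μC, V=2.50V), C2(4μF, Q=11μC, V=2.75V), C3(4μF, Q=4μC, V=1.00V), C4(4μF, Q=6μC, V=1.50V)
Op 1: CLOSE 3-4: Q_total=10.00, C_total=8.00, V=1.25; Q3=5.00, Q4=5.00; dissipated=0.250

Answer: 1.25 V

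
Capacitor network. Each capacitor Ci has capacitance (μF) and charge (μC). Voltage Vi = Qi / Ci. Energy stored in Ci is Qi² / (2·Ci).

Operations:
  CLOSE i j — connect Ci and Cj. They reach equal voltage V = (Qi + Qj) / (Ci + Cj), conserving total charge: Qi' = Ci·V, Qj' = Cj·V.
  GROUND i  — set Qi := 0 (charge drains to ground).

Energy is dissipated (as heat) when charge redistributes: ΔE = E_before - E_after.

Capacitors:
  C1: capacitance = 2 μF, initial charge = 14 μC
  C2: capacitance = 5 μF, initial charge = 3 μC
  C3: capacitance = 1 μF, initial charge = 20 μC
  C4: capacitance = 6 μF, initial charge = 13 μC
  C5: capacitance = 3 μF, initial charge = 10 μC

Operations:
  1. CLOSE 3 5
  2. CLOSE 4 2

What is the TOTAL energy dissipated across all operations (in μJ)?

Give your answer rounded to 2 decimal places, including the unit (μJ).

Initial: C1(2μF, Q=14μC, V=7.00V), C2(5μF, Q=3μC, V=0.60V), C3(1μF, Q=20μC, V=20.00V), C4(6μF, Q=13μC, V=2.17V), C5(3μF, Q=10μC, V=3.33V)
Op 1: CLOSE 3-5: Q_total=30.00, C_total=4.00, V=7.50; Q3=7.50, Q5=22.50; dissipated=104.167
Op 2: CLOSE 4-2: Q_total=16.00, C_total=11.00, V=1.45; Q4=8.73, Q2=7.27; dissipated=3.347
Total dissipated: 107.514 μJ

Answer: 107.51 μJ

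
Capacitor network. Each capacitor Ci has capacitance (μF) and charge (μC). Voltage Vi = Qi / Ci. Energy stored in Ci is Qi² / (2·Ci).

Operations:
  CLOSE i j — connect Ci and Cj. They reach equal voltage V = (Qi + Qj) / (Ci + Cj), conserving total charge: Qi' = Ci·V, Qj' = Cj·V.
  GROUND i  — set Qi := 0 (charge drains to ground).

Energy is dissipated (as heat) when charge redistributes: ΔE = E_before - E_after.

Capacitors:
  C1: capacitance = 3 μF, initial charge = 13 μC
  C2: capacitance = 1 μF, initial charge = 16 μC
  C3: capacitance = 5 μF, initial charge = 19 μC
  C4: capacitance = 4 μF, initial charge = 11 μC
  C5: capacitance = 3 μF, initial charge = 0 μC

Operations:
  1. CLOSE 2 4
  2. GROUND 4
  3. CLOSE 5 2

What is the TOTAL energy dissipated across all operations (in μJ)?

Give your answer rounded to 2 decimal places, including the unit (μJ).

Initial: C1(3μF, Q=13μC, V=4.33V), C2(1μF, Q=16μC, V=16.00V), C3(5μF, Q=19μC, V=3.80V), C4(4μF, Q=11μC, V=2.75V), C5(3μF, Q=0μC, V=0.00V)
Op 1: CLOSE 2-4: Q_total=27.00, C_total=5.00, V=5.40; Q2=5.40, Q4=21.60; dissipated=70.225
Op 2: GROUND 4: Q4=0; energy lost=58.320
Op 3: CLOSE 5-2: Q_total=5.40, C_total=4.00, V=1.35; Q5=4.05, Q2=1.35; dissipated=10.935
Total dissipated: 139.480 μJ

Answer: 139.48 μJ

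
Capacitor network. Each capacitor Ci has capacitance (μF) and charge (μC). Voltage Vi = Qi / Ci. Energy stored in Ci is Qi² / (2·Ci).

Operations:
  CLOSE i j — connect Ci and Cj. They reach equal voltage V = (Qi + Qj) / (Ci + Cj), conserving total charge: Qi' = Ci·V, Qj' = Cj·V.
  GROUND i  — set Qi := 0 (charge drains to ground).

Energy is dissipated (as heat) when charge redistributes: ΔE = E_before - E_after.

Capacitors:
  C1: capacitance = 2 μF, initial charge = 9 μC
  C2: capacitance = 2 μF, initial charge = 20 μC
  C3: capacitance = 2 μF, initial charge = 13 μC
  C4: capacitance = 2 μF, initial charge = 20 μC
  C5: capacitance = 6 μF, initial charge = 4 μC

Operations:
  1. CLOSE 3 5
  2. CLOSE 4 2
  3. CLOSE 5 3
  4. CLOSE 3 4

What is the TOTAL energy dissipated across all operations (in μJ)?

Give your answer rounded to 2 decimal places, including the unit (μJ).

Answer: 56.53 μJ

Derivation:
Initial: C1(2μF, Q=9μC, V=4.50V), C2(2μF, Q=20μC, V=10.00V), C3(2μF, Q=13μC, V=6.50V), C4(2μF, Q=20μC, V=10.00V), C5(6μF, Q=4μC, V=0.67V)
Op 1: CLOSE 3-5: Q_total=17.00, C_total=8.00, V=2.12; Q3=4.25, Q5=12.75; dissipated=25.521
Op 2: CLOSE 4-2: Q_total=40.00, C_total=4.00, V=10.00; Q4=20.00, Q2=20.00; dissipated=0.000
Op 3: CLOSE 5-3: Q_total=17.00, C_total=8.00, V=2.12; Q5=12.75, Q3=4.25; dissipated=0.000
Op 4: CLOSE 3-4: Q_total=24.25, C_total=4.00, V=6.06; Q3=12.12, Q4=12.12; dissipated=31.008
Total dissipated: 56.529 μJ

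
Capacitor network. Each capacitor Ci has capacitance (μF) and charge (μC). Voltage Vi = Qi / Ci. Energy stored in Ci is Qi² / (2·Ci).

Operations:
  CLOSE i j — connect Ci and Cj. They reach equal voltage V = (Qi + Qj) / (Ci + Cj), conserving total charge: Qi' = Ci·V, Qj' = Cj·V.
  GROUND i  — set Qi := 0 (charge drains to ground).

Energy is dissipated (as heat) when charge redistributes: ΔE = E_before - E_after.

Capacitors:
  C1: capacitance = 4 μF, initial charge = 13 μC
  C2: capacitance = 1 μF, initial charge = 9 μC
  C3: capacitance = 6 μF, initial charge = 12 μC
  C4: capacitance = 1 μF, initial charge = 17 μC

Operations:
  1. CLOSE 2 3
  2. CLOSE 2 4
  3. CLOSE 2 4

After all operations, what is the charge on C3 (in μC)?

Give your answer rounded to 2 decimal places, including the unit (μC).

Answer: 18.00 μC

Derivation:
Initial: C1(4μF, Q=13μC, V=3.25V), C2(1μF, Q=9μC, V=9.00V), C3(6μF, Q=12μC, V=2.00V), C4(1μF, Q=17μC, V=17.00V)
Op 1: CLOSE 2-3: Q_total=21.00, C_total=7.00, V=3.00; Q2=3.00, Q3=18.00; dissipated=21.000
Op 2: CLOSE 2-4: Q_total=20.00, C_total=2.00, V=10.00; Q2=10.00, Q4=10.00; dissipated=49.000
Op 3: CLOSE 2-4: Q_total=20.00, C_total=2.00, V=10.00; Q2=10.00, Q4=10.00; dissipated=0.000
Final charges: Q1=13.00, Q2=10.00, Q3=18.00, Q4=10.00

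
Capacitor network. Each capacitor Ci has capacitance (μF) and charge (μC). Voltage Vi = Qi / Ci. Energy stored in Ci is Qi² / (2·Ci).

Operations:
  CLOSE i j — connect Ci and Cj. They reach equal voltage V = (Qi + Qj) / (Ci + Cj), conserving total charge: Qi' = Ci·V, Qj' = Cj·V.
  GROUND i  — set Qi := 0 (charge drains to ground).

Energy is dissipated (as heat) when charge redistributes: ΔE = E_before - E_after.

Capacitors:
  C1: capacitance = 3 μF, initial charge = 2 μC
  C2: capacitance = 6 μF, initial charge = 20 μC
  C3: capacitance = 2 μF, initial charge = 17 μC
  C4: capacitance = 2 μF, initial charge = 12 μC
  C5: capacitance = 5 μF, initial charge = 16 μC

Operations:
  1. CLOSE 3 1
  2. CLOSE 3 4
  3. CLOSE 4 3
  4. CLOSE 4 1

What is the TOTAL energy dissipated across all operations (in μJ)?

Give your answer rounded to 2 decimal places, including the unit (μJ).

Answer: 39.96 μJ

Derivation:
Initial: C1(3μF, Q=2μC, V=0.67V), C2(6μF, Q=20μC, V=3.33V), C3(2μF, Q=17μC, V=8.50V), C4(2μF, Q=12μC, V=6.00V), C5(5μF, Q=16μC, V=3.20V)
Op 1: CLOSE 3-1: Q_total=19.00, C_total=5.00, V=3.80; Q3=7.60, Q1=11.40; dissipated=36.817
Op 2: CLOSE 3-4: Q_total=19.60, C_total=4.00, V=4.90; Q3=9.80, Q4=9.80; dissipated=2.420
Op 3: CLOSE 4-3: Q_total=19.60, C_total=4.00, V=4.90; Q4=9.80, Q3=9.80; dissipated=0.000
Op 4: CLOSE 4-1: Q_total=21.20, C_total=5.00, V=4.24; Q4=8.48, Q1=12.72; dissipated=0.726
Total dissipated: 39.963 μJ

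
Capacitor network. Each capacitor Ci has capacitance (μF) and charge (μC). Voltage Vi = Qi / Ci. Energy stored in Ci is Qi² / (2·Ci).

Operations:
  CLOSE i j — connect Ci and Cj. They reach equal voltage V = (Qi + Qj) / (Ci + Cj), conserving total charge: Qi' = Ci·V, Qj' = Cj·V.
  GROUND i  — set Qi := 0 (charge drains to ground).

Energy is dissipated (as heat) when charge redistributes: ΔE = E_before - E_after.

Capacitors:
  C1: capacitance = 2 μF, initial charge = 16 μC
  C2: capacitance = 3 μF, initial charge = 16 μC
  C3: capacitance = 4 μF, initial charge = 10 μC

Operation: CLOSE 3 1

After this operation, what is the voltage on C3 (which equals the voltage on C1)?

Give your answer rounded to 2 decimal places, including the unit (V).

Answer: 4.33 V

Derivation:
Initial: C1(2μF, Q=16μC, V=8.00V), C2(3μF, Q=16μC, V=5.33V), C3(4μF, Q=10μC, V=2.50V)
Op 1: CLOSE 3-1: Q_total=26.00, C_total=6.00, V=4.33; Q3=17.33, Q1=8.67; dissipated=20.167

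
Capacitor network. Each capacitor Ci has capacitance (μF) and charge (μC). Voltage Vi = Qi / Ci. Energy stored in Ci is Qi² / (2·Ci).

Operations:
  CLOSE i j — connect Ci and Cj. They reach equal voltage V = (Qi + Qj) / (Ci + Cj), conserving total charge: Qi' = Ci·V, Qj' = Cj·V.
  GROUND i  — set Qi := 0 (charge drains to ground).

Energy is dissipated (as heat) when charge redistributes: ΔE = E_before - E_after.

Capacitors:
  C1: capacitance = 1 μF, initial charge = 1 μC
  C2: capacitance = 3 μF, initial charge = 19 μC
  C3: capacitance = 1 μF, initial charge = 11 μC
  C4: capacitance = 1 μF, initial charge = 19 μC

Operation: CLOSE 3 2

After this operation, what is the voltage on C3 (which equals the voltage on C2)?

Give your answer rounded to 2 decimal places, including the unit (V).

Answer: 7.50 V

Derivation:
Initial: C1(1μF, Q=1μC, V=1.00V), C2(3μF, Q=19μC, V=6.33V), C3(1μF, Q=11μC, V=11.00V), C4(1μF, Q=19μC, V=19.00V)
Op 1: CLOSE 3-2: Q_total=30.00, C_total=4.00, V=7.50; Q3=7.50, Q2=22.50; dissipated=8.167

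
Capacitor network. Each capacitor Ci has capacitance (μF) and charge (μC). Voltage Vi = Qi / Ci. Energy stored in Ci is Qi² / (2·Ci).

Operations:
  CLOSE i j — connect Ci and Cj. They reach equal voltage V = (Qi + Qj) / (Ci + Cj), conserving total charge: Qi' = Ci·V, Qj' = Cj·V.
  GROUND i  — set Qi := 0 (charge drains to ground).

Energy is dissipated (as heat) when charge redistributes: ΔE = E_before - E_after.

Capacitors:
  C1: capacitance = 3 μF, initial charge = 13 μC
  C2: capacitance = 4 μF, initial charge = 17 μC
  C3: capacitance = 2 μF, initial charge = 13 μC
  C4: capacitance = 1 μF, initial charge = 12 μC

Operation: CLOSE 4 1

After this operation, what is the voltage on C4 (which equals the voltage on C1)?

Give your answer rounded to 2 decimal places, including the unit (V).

Initial: C1(3μF, Q=13μC, V=4.33V), C2(4μF, Q=17μC, V=4.25V), C3(2μF, Q=13μC, V=6.50V), C4(1μF, Q=12μC, V=12.00V)
Op 1: CLOSE 4-1: Q_total=25.00, C_total=4.00, V=6.25; Q4=6.25, Q1=18.75; dissipated=22.042

Answer: 6.25 V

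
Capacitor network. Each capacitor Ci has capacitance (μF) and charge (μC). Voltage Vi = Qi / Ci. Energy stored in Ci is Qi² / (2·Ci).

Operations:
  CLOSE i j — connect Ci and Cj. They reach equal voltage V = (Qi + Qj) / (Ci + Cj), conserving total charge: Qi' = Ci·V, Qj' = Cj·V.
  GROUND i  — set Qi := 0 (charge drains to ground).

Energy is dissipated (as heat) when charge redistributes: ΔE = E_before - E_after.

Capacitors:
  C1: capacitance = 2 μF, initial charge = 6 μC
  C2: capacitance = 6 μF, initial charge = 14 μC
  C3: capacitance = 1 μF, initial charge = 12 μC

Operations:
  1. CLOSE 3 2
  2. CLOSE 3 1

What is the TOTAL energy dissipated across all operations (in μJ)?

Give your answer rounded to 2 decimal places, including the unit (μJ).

Answer: 40.22 μJ

Derivation:
Initial: C1(2μF, Q=6μC, V=3.00V), C2(6μF, Q=14μC, V=2.33V), C3(1μF, Q=12μC, V=12.00V)
Op 1: CLOSE 3-2: Q_total=26.00, C_total=7.00, V=3.71; Q3=3.71, Q2=22.29; dissipated=40.048
Op 2: CLOSE 3-1: Q_total=9.71, C_total=3.00, V=3.24; Q3=3.24, Q1=6.48; dissipated=0.170
Total dissipated: 40.218 μJ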